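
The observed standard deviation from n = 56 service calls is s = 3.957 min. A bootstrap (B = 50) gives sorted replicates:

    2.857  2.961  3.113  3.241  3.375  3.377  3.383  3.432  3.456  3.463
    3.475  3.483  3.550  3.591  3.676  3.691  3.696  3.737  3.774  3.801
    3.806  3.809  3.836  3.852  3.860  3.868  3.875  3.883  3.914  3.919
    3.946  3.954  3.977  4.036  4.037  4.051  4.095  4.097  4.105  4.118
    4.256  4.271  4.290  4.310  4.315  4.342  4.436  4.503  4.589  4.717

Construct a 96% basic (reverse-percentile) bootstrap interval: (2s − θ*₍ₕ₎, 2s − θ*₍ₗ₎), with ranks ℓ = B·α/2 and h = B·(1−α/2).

Percentile endpoints at ranks 1 and 49: θ*₍1₎ = 2.857, θ*₍49₎ = 4.589.
Basic interval reflects these around s:
  lower = 2 × 3.957 − 4.589 = 3.325
  upper = 2 × 3.957 − 2.857 = 5.057

(3.325, 5.057)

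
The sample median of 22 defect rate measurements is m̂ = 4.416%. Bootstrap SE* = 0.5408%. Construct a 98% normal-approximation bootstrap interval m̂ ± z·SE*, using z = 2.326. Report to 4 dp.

(3.1581, 5.6739)

Margin = 2.326 × 0.5408 = 1.25790
Interval: 4.416 ± 1.25790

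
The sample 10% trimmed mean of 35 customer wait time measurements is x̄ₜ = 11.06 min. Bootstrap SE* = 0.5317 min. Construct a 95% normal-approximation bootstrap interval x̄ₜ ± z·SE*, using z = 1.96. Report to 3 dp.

(10.018, 12.102)

Margin = 1.96 × 0.5317 = 1.0421
Interval: 11.06 ± 1.0421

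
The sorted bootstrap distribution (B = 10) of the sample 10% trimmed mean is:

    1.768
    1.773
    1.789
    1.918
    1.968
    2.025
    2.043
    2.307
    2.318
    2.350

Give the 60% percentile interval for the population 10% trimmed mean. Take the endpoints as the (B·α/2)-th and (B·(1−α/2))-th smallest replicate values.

(1.773, 2.307)

α = 0.40; lower rank = 10 × 0.200 = 2; upper rank = 10 × 0.800 = 8.
The 2nd smallest replicate is 1.773; the 8th is 2.307.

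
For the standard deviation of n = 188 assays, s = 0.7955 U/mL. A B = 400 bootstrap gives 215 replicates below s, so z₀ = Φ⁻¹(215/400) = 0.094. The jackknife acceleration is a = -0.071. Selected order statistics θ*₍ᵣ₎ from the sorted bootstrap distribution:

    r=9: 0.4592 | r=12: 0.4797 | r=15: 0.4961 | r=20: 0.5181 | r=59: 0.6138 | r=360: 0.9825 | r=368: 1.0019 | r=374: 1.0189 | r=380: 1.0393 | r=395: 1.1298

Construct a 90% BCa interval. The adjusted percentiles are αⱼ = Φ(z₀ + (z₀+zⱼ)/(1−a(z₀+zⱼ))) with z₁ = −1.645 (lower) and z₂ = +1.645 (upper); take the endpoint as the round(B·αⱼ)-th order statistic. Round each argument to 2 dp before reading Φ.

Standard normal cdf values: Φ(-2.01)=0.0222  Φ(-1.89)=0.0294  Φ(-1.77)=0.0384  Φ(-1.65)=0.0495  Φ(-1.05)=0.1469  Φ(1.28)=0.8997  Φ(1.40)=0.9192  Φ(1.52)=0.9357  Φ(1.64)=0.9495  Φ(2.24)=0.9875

(0.5181, 1.0393)

Lower: z₀ + z₁ = 0.094 + (-1.645) = -1.551; 1 − a(z₀+z₁) = 1 − (-0.071)(-1.551) = 0.8899; argument = 0.094 + (-1.551)/0.8899 = -1.6489 → -1.65.
α₁ = Φ(-1.65) = 0.0495; rank = round(400 × 0.0495) = 20; θ*₍20₎ = 0.5181.
Upper: z₀ + z₂ = 1.739; 1 − a(z₀+z₂) = 1.1235; argument = 1.6419 → 1.64; α₂ = 0.9495; rank = 380; θ*₍380₎ = 1.0393.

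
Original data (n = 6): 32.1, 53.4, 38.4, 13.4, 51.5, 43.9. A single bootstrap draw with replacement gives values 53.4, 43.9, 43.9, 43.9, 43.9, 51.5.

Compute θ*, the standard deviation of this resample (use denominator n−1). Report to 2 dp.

θ* = 4.46

Mean = 46.7500; sum of squared deviations = 99.2750
s² = 99.2750 / 5 = 19.8550
s = √19.8550 = 4.46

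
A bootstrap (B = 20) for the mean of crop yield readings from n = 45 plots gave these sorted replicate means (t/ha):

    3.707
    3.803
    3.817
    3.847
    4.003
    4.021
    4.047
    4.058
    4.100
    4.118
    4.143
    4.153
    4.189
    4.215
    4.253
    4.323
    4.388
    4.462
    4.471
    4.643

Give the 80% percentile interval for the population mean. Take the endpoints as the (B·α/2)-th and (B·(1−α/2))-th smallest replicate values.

(3.803, 4.462)

α = 0.20; lower rank = 20 × 0.100 = 2; upper rank = 20 × 0.900 = 18.
The 2nd smallest replicate is 3.803; the 18th is 4.462.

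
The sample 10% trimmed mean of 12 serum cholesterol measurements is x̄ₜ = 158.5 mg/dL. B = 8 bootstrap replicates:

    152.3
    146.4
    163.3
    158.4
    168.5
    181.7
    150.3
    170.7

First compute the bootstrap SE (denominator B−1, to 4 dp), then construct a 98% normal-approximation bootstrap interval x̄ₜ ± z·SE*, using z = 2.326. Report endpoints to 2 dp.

Mean of replicates = 161.4500; sum of squared deviations = 992.6000; SE* = √(992.6000/7) = 11.9080
Margin = 2.326 × 11.9080 = 27.698
Interval: 158.5 ± 27.698

(130.80, 186.20)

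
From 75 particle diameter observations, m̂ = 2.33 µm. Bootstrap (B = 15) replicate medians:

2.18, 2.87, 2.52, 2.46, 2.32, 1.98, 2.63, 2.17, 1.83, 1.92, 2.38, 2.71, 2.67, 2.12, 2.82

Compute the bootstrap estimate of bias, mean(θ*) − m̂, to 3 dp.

mean(θ*) = (2.18 + 2.87 + 2.52 + 2.46 + 2.32 + 1.98 + 2.63 + 2.17 + 1.83 + 1.92 + 2.38 + 2.71 + 2.67 + 2.12 + 2.82) / 15 = 2.3720
bias = 2.3720 − 2.33

bias = +0.042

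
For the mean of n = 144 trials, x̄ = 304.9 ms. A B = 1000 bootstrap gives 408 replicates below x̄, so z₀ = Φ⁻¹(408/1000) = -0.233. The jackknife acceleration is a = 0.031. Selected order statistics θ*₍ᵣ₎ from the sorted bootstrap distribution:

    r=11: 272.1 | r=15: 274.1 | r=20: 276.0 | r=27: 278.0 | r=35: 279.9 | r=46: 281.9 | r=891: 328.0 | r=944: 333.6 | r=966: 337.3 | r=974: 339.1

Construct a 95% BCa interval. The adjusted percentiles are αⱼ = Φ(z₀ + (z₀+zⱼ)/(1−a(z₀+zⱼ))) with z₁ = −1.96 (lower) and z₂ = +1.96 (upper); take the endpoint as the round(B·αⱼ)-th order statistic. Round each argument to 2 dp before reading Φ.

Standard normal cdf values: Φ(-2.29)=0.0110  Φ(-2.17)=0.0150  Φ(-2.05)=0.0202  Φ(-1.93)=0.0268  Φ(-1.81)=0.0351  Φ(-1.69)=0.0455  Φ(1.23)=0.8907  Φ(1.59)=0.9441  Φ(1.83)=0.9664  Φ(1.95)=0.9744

Lower: z₀ + z₁ = -0.233 + (-1.960) = -2.193; 1 − a(z₀+z₁) = 1 − (0.031)(-2.193) = 1.0680; argument = -0.233 + (-2.193)/1.0680 = -2.2864 → -2.29.
α₁ = Φ(-2.29) = 0.0110; rank = round(1000 × 0.0110) = 11; θ*₍11₎ = 272.1.
Upper: z₀ + z₂ = 1.727; 1 − a(z₀+z₂) = 0.9465; argument = 1.5917 → 1.59; α₂ = 0.9441; rank = 944; θ*₍944₎ = 333.6.

(272.1, 333.6)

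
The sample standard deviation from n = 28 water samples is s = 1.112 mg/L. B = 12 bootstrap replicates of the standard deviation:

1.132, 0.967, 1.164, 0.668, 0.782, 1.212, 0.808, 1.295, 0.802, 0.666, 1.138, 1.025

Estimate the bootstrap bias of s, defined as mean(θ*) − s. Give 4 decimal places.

bias = −0.1404

mean(θ*) = (1.132 + 0.967 + 1.164 + 0.668 + 0.782 + 1.212 + 0.808 + 1.295 + 0.802 + 0.666 + 1.138 + 1.025) / 12 = 0.97158
bias = 0.97158 − 1.112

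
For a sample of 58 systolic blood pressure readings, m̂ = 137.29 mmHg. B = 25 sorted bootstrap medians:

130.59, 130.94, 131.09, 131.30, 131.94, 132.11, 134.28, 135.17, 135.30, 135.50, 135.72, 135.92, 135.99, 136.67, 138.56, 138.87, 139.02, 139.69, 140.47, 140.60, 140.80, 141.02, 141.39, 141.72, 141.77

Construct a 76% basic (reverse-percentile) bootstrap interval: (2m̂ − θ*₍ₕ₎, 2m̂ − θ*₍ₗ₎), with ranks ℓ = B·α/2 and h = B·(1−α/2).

(133.56, 143.49)

Percentile endpoints at ranks 3 and 22: θ*₍3₎ = 131.09, θ*₍22₎ = 141.02.
Basic interval reflects these around m̂:
  lower = 2 × 137.29 − 141.02 = 133.56
  upper = 2 × 137.29 − 131.09 = 143.49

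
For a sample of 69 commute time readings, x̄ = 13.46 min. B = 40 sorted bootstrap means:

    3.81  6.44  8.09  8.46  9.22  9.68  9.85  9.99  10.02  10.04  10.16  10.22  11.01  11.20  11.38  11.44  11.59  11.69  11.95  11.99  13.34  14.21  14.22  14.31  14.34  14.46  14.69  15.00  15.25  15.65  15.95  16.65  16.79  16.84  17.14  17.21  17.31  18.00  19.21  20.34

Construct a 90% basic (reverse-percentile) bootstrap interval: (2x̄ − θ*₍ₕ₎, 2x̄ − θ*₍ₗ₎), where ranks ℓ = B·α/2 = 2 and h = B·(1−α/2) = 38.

(8.92, 20.48)

Percentile endpoints at ranks 2 and 38: θ*₍2₎ = 6.44, θ*₍38₎ = 18.00.
Basic interval reflects these around x̄:
  lower = 2 × 13.46 − 18.00 = 8.92
  upper = 2 × 13.46 − 6.44 = 20.48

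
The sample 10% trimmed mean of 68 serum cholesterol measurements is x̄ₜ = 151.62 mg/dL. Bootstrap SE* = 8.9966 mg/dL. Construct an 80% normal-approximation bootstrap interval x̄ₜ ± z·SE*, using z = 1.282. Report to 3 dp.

(140.086, 163.154)

Margin = 1.282 × 8.9966 = 11.5336
Interval: 151.62 ± 11.5336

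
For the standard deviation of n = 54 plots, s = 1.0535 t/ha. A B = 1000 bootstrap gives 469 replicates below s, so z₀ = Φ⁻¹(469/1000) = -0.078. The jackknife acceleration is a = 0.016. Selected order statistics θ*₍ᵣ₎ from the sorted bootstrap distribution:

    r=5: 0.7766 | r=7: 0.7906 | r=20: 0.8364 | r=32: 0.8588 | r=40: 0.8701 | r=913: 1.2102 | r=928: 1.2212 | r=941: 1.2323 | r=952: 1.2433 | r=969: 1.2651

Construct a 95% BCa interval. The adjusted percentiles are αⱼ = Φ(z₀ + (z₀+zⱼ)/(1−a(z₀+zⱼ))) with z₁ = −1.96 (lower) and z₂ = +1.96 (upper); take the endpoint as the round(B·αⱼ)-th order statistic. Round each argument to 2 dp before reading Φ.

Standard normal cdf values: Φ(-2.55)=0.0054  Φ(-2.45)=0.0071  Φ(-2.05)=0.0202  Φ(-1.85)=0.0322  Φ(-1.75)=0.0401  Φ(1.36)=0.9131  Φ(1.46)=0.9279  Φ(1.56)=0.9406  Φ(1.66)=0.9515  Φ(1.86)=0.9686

(0.8364, 1.2651)

Lower: z₀ + z₁ = -0.078 + (-1.960) = -2.038; 1 − a(z₀+z₁) = 1 − (0.016)(-2.038) = 1.0326; argument = -0.078 + (-2.038)/1.0326 = -2.0516 → -2.05.
α₁ = Φ(-2.05) = 0.0202; rank = round(1000 × 0.0202) = 20; θ*₍20₎ = 0.8364.
Upper: z₀ + z₂ = 1.882; 1 − a(z₀+z₂) = 0.9699; argument = 1.8624 → 1.86; α₂ = 0.9686; rank = 969; θ*₍969₎ = 1.2651.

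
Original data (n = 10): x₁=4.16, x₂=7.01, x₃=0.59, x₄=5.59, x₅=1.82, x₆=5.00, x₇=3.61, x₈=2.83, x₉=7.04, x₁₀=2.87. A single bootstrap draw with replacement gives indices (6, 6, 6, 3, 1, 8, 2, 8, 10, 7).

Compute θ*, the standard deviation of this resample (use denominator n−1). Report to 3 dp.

Resample values: 5.00, 5.00, 5.00, 0.59, 4.16, 2.83, 7.01, 2.83, 2.87, 3.61.
Mean = 3.8900; sum of squared deviations = 27.7596
s² = 27.7596 / 9 = 3.0844
s = √3.0844 = 1.756

θ* = 1.756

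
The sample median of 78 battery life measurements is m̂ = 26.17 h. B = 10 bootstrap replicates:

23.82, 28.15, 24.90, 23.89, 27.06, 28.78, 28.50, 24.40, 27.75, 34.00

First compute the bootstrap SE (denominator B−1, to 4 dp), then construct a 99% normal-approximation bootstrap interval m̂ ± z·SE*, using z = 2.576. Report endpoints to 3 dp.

(18.156, 34.184)

Mean of replicates = 27.1250; sum of squared deviations = 87.1053; SE* = √(87.1053/9) = 3.1110
Margin = 2.576 × 3.1110 = 8.0139
Interval: 26.17 ± 8.0139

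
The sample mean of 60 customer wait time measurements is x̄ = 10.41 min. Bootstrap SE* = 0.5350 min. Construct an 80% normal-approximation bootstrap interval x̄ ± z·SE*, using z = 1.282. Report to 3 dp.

(9.724, 11.096)

Margin = 1.282 × 0.5350 = 0.6859
Interval: 10.41 ± 0.6859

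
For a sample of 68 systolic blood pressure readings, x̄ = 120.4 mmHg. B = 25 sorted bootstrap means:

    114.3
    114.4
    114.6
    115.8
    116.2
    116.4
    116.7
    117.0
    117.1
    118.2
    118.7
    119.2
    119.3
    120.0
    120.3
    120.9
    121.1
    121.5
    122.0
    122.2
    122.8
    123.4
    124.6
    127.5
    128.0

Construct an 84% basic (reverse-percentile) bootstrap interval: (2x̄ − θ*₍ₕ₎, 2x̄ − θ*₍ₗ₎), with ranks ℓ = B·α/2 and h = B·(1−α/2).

Percentile endpoints at ranks 2 and 23: θ*₍2₎ = 114.4, θ*₍23₎ = 124.6.
Basic interval reflects these around x̄:
  lower = 2 × 120.4 − 124.6 = 116.2
  upper = 2 × 120.4 − 114.4 = 126.4

(116.2, 126.4)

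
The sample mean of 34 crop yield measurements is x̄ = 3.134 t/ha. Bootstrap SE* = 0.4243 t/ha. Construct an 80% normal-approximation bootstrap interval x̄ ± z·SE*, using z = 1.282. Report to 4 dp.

Margin = 1.282 × 0.4243 = 0.54395
Interval: 3.134 ± 0.54395

(2.5900, 3.6780)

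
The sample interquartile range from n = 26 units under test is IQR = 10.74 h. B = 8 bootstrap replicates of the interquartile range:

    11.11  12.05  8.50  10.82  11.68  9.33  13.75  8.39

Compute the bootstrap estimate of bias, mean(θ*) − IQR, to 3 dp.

mean(θ*) = (11.11 + 12.05 + 8.50 + 10.82 + 11.68 + 9.33 + 13.75 + 8.39) / 8 = 10.7037
bias = 10.7037 − 10.74

bias = −0.036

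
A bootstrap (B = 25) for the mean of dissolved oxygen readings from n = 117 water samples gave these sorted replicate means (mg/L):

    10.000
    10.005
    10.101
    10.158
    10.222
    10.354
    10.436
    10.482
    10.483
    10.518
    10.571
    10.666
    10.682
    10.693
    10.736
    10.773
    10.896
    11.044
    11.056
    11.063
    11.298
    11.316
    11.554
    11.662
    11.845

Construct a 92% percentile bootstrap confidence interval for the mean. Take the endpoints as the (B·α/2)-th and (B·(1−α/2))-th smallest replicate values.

(10.000, 11.662)

α = 0.08; lower rank = 25 × 0.040 = 1; upper rank = 25 × 0.960 = 24.
The 1st smallest replicate is 10.000; the 24th is 11.662.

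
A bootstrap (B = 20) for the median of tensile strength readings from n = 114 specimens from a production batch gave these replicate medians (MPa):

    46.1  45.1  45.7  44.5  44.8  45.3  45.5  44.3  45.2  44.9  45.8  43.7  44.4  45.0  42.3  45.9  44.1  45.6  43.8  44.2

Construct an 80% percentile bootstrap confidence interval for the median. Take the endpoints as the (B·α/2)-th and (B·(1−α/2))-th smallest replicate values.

Sorted replicates: 42.3, 43.7, 43.8, 44.1, 44.2, 44.3, 44.4, 44.5, 44.8, 44.9, 45.0, 45.1, 45.2, 45.3, 45.5, 45.6, 45.7, 45.8, 45.9, 46.1
α = 0.20; lower rank = 20 × 0.100 = 2; upper rank = 20 × 0.900 = 18.
The 2nd smallest replicate is 43.7; the 18th is 45.8.

(43.7, 45.8)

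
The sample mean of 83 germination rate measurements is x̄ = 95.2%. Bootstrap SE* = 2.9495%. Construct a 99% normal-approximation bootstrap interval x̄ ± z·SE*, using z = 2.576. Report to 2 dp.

(87.60, 102.80)

Margin = 2.576 × 2.9495 = 7.598
Interval: 95.2 ± 7.598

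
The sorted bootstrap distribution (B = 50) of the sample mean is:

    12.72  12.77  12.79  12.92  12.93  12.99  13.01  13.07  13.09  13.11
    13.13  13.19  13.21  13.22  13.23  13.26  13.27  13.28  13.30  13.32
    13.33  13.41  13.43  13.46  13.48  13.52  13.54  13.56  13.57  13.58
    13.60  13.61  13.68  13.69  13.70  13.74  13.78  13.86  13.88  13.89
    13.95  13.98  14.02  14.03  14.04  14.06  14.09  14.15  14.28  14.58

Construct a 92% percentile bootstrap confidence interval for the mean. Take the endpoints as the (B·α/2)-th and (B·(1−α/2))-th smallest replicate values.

(12.77, 14.15)

α = 0.08; lower rank = 50 × 0.040 = 2; upper rank = 50 × 0.960 = 48.
The 2nd smallest replicate is 12.77; the 48th is 14.15.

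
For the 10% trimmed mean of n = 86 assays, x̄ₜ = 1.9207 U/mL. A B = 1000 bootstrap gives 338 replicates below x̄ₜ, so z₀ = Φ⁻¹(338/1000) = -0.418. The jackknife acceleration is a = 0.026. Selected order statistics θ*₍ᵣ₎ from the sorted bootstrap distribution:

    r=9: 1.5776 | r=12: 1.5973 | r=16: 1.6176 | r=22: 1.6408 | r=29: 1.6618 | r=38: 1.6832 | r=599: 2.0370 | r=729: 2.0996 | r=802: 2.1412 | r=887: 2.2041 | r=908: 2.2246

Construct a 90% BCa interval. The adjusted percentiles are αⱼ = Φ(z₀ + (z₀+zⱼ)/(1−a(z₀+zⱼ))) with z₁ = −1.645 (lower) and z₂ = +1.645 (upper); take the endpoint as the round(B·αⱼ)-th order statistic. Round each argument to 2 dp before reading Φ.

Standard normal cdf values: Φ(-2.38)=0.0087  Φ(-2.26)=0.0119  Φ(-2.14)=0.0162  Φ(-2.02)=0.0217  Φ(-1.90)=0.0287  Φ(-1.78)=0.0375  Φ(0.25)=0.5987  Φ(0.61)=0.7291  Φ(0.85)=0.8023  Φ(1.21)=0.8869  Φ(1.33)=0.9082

(1.5776, 2.1412)

Lower: z₀ + z₁ = -0.418 + (-1.645) = -2.063; 1 − a(z₀+z₁) = 1 − (0.026)(-2.063) = 1.0536; argument = -0.418 + (-2.063)/1.0536 = -2.3760 → -2.38.
α₁ = Φ(-2.38) = 0.0087; rank = round(1000 × 0.0087) = 9; θ*₍9₎ = 1.5776.
Upper: z₀ + z₂ = 1.227; 1 − a(z₀+z₂) = 0.9681; argument = 0.8494 → 0.85; α₂ = 0.8023; rank = 802; θ*₍802₎ = 2.1412.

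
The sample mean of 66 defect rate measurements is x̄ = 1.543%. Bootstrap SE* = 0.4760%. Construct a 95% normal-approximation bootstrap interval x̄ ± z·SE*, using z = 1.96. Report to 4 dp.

Margin = 1.96 × 0.4760 = 0.93296
Interval: 1.543 ± 0.93296

(0.6100, 2.4760)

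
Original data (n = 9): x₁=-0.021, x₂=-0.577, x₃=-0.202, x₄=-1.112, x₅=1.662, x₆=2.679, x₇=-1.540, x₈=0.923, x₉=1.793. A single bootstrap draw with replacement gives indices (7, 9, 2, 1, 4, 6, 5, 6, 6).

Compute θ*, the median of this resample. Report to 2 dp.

Resample values: -1.540, 1.793, -0.577, -0.021, -1.112, 2.679, 1.662, 2.679, 2.679.
Sorted: -1.540, -1.112, -0.577, -0.021, 1.662, 1.793, 2.679, 2.679, 2.679
Median = middle value = 1.66

θ* = 1.66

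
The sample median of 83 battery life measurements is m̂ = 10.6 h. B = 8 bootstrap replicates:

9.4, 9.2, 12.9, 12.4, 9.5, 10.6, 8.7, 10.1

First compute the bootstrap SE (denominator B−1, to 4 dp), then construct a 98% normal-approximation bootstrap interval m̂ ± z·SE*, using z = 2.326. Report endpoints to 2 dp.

Mean of replicates = 10.3500; sum of squared deviations = 16.5000; SE* = √(16.5000/7) = 1.5353
Margin = 2.326 × 1.5353 = 3.571
Interval: 10.6 ± 3.571

(7.03, 14.17)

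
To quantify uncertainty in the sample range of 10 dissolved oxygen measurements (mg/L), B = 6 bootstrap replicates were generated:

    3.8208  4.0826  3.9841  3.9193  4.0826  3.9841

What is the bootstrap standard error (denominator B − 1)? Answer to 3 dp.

Bootstrap SE is the standard deviation of the 6 replicate ranges.
Mean of replicates: (3.8208 + 4.0826 + 3.9841 + 3.9193 + 4.0826 + 3.9841) / 6 = 23.87350 / 6 = 3.97892
Sum of squared deviations: (−0.15812)² + (+0.10368)² + (+0.00518)² + (−0.05962)² + (+0.10368)² + (+0.00518)² = 0.05011
Variance = 0.05011 / 5 = 0.01002
SE* = √0.01002

SE* = 0.100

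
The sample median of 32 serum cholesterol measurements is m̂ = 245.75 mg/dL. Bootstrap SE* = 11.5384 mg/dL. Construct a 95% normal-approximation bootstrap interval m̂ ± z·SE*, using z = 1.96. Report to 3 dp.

Margin = 1.96 × 11.5384 = 22.6153
Interval: 245.75 ± 22.6153

(223.135, 268.365)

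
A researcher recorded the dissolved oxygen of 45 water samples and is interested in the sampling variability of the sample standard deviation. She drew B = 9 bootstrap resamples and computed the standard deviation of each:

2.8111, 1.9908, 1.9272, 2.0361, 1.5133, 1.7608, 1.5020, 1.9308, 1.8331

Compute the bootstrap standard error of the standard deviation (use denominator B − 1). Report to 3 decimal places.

SE* = 0.385

Bootstrap SE is the standard deviation of the 9 replicate standard deviations.
Mean of replicates: (2.8111 + 1.9908 + 1.9272 + 2.0361 + 1.5133 + 1.7608 + 1.5020 + 1.9308 + 1.8331) / 9 = 17.30520 / 9 = 1.92280
Sum of squared deviations: (+0.88830)² + (+0.06800)² + (+0.00440)² + (+0.11330)² + (−0.40950)² + (−0.16200)² + (−0.42080)² + (+0.00800)² + (−0.08970)² = 1.18567
Variance = 1.18567 / 8 = 0.14821
SE* = √0.14821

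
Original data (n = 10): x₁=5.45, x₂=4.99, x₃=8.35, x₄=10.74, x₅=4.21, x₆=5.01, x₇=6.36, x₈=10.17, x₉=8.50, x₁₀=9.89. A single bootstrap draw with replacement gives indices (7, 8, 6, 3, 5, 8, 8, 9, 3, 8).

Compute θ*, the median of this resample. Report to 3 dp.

θ* = 8.425

Resample values: 6.36, 10.17, 5.01, 8.35, 4.21, 10.17, 10.17, 8.50, 8.35, 10.17.
Sorted: 4.21, 5.01, 6.36, 8.35, 8.35, 8.50, 10.17, 10.17, 10.17, 10.17
Median = average of the two middle values = 8.425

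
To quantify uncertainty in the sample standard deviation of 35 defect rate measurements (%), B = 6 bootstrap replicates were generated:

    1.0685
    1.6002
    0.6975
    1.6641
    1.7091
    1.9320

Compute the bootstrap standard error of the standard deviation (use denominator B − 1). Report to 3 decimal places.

SE* = 0.465

Bootstrap SE is the standard deviation of the 6 replicate standard deviations.
Mean of replicates: (1.0685 + 1.6002 + 0.6975 + 1.6641 + 1.7091 + 1.9320) / 6 = 8.67140 / 6 = 1.44523
Sum of squared deviations: (−0.37673)² + (+0.15497)² + (−0.74773)² + (+0.21887)² + (+0.26387)² + (+0.48677)² = 1.07952
Variance = 1.07952 / 5 = 0.21590
SE* = √0.21590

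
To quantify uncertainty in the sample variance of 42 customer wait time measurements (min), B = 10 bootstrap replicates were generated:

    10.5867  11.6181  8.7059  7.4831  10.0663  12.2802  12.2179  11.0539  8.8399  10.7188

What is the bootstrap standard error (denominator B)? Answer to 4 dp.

Bootstrap SE is the standard deviation of the 10 replicate variances.
Mean of replicates: (10.5867 + 11.6181 + 8.7059 + 7.4831 + 10.0663 + 12.2802 + 12.2179 + 11.0539 + 8.8399 + 10.7188) / 10 = 103.57080 / 10 = 10.35708
Sum of squared deviations: (+0.22962)² + (+1.26102)² + (−1.65118)² + (−2.87398)² + (−0.29078)² + (+1.92312)² + (+1.86082)² + (+0.69682)² + (−1.51718)² + (+0.36172)² = 22.79288
Variance = 22.79288 / 10 = 2.27929
SE* = √2.27929

SE* = 1.5097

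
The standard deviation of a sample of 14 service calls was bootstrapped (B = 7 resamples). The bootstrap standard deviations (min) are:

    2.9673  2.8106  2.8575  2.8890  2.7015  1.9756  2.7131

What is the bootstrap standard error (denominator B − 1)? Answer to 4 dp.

Bootstrap SE is the standard deviation of the 7 replicate standard deviations.
Mean of replicates: (2.9673 + 2.8106 + 2.8575 + 2.8890 + 2.7015 + 1.9756 + 2.7131) / 7 = 18.91460 / 7 = 2.70209
Sum of squared deviations: (+0.26521)² + (+0.10851)² + (+0.15541)² + (+0.18691)² + (−0.00059)² + (−0.72649)² + (+0.01101)² = 0.66911
Variance = 0.66911 / 6 = 0.11152
SE* = √0.11152

SE* = 0.3339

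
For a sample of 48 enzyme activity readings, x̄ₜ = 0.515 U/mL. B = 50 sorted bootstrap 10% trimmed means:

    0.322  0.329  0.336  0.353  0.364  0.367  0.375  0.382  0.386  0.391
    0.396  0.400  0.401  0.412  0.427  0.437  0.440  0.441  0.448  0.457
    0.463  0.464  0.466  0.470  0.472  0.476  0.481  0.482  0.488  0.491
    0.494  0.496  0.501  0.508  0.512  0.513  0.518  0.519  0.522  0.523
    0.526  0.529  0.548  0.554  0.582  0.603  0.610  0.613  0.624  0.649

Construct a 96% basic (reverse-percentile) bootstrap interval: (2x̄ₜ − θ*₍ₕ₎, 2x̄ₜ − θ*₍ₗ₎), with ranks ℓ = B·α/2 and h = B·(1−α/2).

Percentile endpoints at ranks 1 and 49: θ*₍1₎ = 0.322, θ*₍49₎ = 0.624.
Basic interval reflects these around x̄ₜ:
  lower = 2 × 0.515 − 0.624 = 0.406
  upper = 2 × 0.515 − 0.322 = 0.708

(0.406, 0.708)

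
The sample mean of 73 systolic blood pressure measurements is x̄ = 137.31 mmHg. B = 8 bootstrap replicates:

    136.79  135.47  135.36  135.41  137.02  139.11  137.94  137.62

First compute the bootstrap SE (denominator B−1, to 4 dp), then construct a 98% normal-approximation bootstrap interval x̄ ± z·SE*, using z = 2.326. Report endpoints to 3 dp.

(134.126, 140.494)

Mean of replicates = 136.8400; sum of squared deviations = 13.1184; SE* = √(13.1184/7) = 1.3690
Margin = 2.326 × 1.3690 = 3.1843
Interval: 137.31 ± 3.1843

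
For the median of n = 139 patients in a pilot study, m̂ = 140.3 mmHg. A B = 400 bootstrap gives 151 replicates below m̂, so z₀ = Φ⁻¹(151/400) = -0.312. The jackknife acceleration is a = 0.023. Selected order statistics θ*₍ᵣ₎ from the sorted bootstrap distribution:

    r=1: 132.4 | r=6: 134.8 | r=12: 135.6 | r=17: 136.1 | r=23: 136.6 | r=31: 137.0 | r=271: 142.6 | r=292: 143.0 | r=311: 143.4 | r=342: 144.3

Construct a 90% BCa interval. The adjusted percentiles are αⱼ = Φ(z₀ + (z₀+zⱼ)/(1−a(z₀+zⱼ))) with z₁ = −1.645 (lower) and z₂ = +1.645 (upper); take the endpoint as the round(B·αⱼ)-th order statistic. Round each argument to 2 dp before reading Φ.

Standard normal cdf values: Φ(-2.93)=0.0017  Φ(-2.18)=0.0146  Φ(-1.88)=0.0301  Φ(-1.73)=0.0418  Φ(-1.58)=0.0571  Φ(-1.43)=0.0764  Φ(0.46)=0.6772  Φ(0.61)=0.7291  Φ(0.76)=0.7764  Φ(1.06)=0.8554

Lower: z₀ + z₁ = -0.312 + (-1.645) = -1.957; 1 − a(z₀+z₁) = 1 − (0.023)(-1.957) = 1.0450; argument = -0.312 + (-1.957)/1.0450 = -2.1847 → -2.18.
α₁ = Φ(-2.18) = 0.0146; rank = round(400 × 0.0146) = 6; θ*₍6₎ = 134.8.
Upper: z₀ + z₂ = 1.333; 1 − a(z₀+z₂) = 0.9693; argument = 1.0632 → 1.06; α₂ = 0.8554; rank = 342; θ*₍342₎ = 144.3.

(134.8, 144.3)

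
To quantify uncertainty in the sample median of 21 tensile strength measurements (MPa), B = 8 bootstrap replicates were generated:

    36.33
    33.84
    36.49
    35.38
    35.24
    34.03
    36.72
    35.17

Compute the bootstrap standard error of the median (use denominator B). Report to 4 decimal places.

SE* = 1.0115

Bootstrap SE is the standard deviation of the 8 replicate medians.
Mean of replicates: (36.33 + 33.84 + 36.49 + 35.38 + 35.24 + 34.03 + 36.72 + 35.17) / 8 = 283.20000 / 8 = 35.40000
Sum of squared deviations: (+0.93000)² + (−1.56000)² + (+1.09000)² + (−0.02000)² + (−0.16000)² + (−1.37000)² + (+1.32000)² + (−0.23000)² = 8.18480
Variance = 8.18480 / 8 = 1.02310
SE* = √1.02310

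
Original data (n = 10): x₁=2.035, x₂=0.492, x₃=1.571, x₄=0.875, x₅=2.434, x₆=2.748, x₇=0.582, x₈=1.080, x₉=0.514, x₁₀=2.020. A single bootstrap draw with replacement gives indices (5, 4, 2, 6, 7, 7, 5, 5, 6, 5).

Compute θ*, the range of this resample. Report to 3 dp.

Resample values: 2.434, 0.875, 0.492, 2.748, 0.582, 0.582, 2.434, 2.434, 2.748, 2.434.
Range = 2.748 − 0.492 = 2.256

θ* = 2.256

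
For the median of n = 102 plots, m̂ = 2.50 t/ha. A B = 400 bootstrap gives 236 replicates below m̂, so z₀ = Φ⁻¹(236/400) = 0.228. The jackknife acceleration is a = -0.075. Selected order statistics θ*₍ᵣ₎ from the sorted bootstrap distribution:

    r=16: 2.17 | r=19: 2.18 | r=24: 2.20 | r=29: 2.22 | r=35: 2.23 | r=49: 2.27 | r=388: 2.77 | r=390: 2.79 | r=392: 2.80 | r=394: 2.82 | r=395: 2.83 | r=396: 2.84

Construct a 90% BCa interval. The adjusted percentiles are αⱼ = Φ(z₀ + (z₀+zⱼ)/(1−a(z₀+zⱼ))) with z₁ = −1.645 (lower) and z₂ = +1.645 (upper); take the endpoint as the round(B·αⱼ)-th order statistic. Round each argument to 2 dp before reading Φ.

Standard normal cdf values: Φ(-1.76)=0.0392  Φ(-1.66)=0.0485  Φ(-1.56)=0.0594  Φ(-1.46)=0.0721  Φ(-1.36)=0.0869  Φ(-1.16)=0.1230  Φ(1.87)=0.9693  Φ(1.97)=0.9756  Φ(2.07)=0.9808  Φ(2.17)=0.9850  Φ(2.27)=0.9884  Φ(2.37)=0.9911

Lower: z₀ + z₁ = 0.228 + (-1.645) = -1.417; 1 − a(z₀+z₁) = 1 − (-0.075)(-1.417) = 0.8937; argument = 0.228 + (-1.417)/0.8937 = -1.3575 → -1.36.
α₁ = Φ(-1.36) = 0.0869; rank = round(400 × 0.0869) = 35; θ*₍35₎ = 2.23.
Upper: z₀ + z₂ = 1.873; 1 − a(z₀+z₂) = 1.1405; argument = 1.8703 → 1.87; α₂ = 0.9693; rank = 388; θ*₍388₎ = 2.77.

(2.23, 2.77)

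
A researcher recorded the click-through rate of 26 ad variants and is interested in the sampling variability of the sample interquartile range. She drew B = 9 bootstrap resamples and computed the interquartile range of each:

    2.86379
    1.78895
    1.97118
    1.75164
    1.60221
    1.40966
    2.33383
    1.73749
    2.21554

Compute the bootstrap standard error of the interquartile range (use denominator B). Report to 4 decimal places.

SE* = 0.4183

Bootstrap SE is the standard deviation of the 9 replicate interquartile ranges.
Mean of replicates: (2.86379 + 1.78895 + 1.97118 + 1.75164 + 1.60221 + 1.40966 + 2.33383 + 1.73749 + 2.21554) / 9 = 17.674290 / 9 = 1.963810
Sum of squared deviations: (+0.899980)² + (−0.174860)² + (+0.007370)² + (−0.212170)² + (−0.361600)² + (−0.554150)² + (+0.370020)² + (−0.226320)² + (+0.251730)² = 1.574951
Variance = 1.574951 / 9 = 0.174995
SE* = √0.174995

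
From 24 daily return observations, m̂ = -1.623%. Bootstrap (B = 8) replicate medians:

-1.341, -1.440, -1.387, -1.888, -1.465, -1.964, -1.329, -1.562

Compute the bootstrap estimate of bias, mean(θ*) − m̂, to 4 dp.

mean(θ*) = ((-1.341) + (-1.440) + (-1.387) + (-1.888) + (-1.465) + (-1.964) + (-1.329) + (-1.562)) / 8 = -1.54700
bias = -1.54700 − -1.623

bias = +0.0760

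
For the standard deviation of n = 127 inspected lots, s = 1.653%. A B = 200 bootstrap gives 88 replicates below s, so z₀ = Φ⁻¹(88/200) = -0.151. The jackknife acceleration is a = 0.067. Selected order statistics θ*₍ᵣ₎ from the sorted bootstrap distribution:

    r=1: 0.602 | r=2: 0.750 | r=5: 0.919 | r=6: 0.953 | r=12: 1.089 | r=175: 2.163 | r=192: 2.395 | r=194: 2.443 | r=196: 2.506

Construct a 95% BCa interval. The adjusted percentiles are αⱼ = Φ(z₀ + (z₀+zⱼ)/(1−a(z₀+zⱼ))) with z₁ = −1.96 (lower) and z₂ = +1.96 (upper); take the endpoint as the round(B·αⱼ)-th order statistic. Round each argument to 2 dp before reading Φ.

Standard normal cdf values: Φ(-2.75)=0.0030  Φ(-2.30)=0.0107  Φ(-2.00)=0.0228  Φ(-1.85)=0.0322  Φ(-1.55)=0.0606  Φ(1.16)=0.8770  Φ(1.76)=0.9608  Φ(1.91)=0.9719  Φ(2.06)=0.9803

Lower: z₀ + z₁ = -0.151 + (-1.960) = -2.111; 1 − a(z₀+z₁) = 1 − (0.067)(-2.111) = 1.1414; argument = -0.151 + (-2.111)/1.1414 = -2.0004 → -2.00.
α₁ = Φ(-2.00) = 0.0228; rank = round(200 × 0.0228) = 5; θ*₍5₎ = 0.919.
Upper: z₀ + z₂ = 1.809; 1 − a(z₀+z₂) = 0.8788; argument = 1.9075 → 1.91; α₂ = 0.9719; rank = 194; θ*₍194₎ = 2.443.

(0.919, 2.443)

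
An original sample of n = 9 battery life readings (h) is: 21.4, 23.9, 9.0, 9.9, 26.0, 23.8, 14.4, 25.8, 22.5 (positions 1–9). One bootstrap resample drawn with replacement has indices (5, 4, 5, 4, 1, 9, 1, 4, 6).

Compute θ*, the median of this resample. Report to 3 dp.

θ* = 21.400

Resample values: 26.0, 9.9, 26.0, 9.9, 21.4, 22.5, 21.4, 9.9, 23.8.
Sorted: 9.9, 9.9, 9.9, 21.4, 21.4, 22.5, 23.8, 26.0, 26.0
Median = middle value = 21.400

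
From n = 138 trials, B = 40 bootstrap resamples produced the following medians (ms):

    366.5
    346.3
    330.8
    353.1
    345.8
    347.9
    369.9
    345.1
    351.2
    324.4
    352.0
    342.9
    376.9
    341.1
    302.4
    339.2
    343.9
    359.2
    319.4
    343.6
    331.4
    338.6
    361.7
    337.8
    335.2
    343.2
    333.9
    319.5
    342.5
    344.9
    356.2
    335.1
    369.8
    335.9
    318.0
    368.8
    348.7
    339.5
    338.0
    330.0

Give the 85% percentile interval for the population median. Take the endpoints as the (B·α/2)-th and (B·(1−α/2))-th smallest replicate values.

(319.4, 368.8)

Sorted replicates: 302.4, 318.0, 319.4, 319.5, 324.4, 330.0, 330.8, 331.4, 333.9, 335.1, 335.2, 335.9, 337.8, 338.0, 338.6, 339.2, 339.5, 341.1, 342.5, 342.9, 343.2, 343.6, 343.9, 344.9, 345.1, 345.8, 346.3, 347.9, 348.7, 351.2, 352.0, 353.1, 356.2, 359.2, 361.7, 366.5, 368.8, 369.8, 369.9, 376.9
α = 0.15; lower rank = 40 × 0.075 = 3; upper rank = 40 × 0.925 = 37.
The 3rd smallest replicate is 319.4; the 37th is 368.8.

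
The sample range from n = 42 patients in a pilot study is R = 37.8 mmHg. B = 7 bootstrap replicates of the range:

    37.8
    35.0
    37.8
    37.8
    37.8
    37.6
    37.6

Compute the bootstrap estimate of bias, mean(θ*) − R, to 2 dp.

mean(θ*) = (37.8 + 35.0 + 37.8 + 37.8 + 37.8 + 37.6 + 37.6) / 7 = 37.343
bias = 37.343 − 37.8

bias = −0.46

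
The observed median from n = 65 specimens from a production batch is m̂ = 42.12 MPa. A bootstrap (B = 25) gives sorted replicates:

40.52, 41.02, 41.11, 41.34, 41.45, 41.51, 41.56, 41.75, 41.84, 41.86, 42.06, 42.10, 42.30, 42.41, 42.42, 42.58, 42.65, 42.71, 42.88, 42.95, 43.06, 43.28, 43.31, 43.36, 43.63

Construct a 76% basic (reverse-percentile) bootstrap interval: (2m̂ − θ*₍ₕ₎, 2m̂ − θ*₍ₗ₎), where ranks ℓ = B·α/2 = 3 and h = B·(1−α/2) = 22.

(40.96, 43.13)

Percentile endpoints at ranks 3 and 22: θ*₍3₎ = 41.11, θ*₍22₎ = 43.28.
Basic interval reflects these around m̂:
  lower = 2 × 42.12 − 43.28 = 40.96
  upper = 2 × 42.12 − 41.11 = 43.13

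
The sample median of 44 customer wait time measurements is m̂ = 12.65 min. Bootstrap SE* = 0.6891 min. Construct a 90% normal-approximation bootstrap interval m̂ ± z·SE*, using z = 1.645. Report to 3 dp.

(11.516, 13.784)

Margin = 1.645 × 0.6891 = 1.1336
Interval: 12.65 ± 1.1336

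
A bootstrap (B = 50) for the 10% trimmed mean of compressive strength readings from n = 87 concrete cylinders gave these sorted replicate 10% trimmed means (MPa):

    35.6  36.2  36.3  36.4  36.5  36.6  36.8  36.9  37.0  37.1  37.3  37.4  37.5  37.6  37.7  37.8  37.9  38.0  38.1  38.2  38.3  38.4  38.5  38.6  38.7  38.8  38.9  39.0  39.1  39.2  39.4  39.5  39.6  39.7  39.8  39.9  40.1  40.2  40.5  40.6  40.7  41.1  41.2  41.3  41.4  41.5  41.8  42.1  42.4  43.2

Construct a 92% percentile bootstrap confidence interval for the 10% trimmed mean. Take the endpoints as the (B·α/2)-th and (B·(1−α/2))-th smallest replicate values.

α = 0.08; lower rank = 50 × 0.040 = 2; upper rank = 50 × 0.960 = 48.
The 2nd smallest replicate is 36.2; the 48th is 42.1.

(36.2, 42.1)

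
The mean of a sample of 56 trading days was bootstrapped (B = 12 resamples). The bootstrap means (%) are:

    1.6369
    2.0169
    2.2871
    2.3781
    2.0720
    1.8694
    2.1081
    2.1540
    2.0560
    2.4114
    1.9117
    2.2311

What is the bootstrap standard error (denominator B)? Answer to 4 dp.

SE* = 0.2125

Bootstrap SE is the standard deviation of the 12 replicate means.
Mean of replicates: (1.6369 + 2.0169 + 2.2871 + 2.3781 + 2.0720 + 1.8694 + 2.1081 + 2.1540 + 2.0560 + 2.4114 + 1.9117 + 2.2311) / 12 = 25.13270 / 12 = 2.09439
Sum of squared deviations: (−0.45749)² + (−0.07749)² + (+0.19271)² + (+0.28371)² + (−0.02239)² + (−0.22499)² + (+0.01371)² + (+0.05961)² + (−0.03839)² + (+0.31701)² + (−0.18269)² + (+0.13671)² = 0.54183
Variance = 0.54183 / 12 = 0.04515
SE* = √0.04515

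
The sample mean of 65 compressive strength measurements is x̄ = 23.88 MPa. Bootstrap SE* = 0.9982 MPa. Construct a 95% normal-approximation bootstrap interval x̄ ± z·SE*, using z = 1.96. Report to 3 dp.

(21.924, 25.836)

Margin = 1.96 × 0.9982 = 1.9565
Interval: 23.88 ± 1.9565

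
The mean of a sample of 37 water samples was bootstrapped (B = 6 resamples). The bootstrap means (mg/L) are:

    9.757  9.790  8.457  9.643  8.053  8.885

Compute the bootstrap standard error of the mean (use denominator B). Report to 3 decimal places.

SE* = 0.678

Bootstrap SE is the standard deviation of the 6 replicate means.
Mean of replicates: (9.757 + 9.790 + 8.457 + 9.643 + 8.053 + 8.885) / 6 = 54.5850 / 6 = 9.0975
Sum of squared deviations: (+0.6595)² + (+0.6925)² + (−0.6405)² + (+0.5455)² + (−1.0445)² + (−0.2125)² = 2.7584
Variance = 2.7584 / 6 = 0.4597
SE* = √0.4597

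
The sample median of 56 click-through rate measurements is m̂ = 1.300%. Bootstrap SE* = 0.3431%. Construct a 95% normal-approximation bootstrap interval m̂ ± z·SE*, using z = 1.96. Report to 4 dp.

(0.6275, 1.9725)

Margin = 1.96 × 0.3431 = 0.67248
Interval: 1.300 ± 0.67248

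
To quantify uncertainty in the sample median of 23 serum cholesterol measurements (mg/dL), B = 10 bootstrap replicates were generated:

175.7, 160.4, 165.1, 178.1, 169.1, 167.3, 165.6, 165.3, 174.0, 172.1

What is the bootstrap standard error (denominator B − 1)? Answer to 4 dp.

Bootstrap SE is the standard deviation of the 10 replicate medians.
Mean of replicates: (175.7 + 160.4 + 165.1 + 178.1 + 169.1 + 167.3 + 165.6 + 165.3 + 174.0 + 172.1) / 10 = 1692.70000 / 10 = 169.27000
Sum of squared deviations: (+6.43000)² + (−8.87000)² + (−4.17000)² + (+8.83000)² + (−0.17000)² + (−1.97000)² + (−3.67000)² + (−3.97000)² + (+4.73000)² + (+2.83000)² = 278.90100
Variance = 278.90100 / 9 = 30.98900
SE* = √30.98900

SE* = 5.5668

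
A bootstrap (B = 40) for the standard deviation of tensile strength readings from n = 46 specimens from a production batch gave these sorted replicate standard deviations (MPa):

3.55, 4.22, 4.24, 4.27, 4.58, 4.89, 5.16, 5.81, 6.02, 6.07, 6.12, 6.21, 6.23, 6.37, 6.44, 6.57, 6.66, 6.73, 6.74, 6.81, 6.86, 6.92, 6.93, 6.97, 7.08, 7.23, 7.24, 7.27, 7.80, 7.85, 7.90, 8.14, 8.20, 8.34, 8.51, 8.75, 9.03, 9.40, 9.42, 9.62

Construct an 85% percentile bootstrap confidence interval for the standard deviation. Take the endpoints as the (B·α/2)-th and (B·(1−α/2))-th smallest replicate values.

(4.24, 9.03)

α = 0.15; lower rank = 40 × 0.075 = 3; upper rank = 40 × 0.925 = 37.
The 3rd smallest replicate is 4.24; the 37th is 9.03.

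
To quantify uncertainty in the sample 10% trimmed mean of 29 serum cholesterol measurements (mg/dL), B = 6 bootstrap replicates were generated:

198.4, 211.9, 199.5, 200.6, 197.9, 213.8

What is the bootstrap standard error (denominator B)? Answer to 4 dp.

SE* = 6.5603

Bootstrap SE is the standard deviation of the 6 replicate 10% trimmed means.
Mean of replicates: (198.4 + 211.9 + 199.5 + 200.6 + 197.9 + 213.8) / 6 = 1222.10000 / 6 = 203.68333
Sum of squared deviations: (−5.28333)² + (+8.21667)² + (−4.18333)² + (−3.08333)² + (−5.78333)² + (+10.11667)² = 258.22833
Variance = 258.22833 / 6 = 43.03806
SE* = √43.03806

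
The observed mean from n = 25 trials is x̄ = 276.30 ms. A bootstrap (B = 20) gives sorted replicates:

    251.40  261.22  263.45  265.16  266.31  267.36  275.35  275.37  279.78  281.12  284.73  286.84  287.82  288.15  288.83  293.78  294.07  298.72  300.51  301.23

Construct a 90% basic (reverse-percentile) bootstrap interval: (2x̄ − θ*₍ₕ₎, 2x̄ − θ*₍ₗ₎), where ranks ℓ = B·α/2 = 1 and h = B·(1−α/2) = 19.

(252.09, 301.20)

Percentile endpoints at ranks 1 and 19: θ*₍1₎ = 251.40, θ*₍19₎ = 300.51.
Basic interval reflects these around x̄:
  lower = 2 × 276.30 − 300.51 = 252.09
  upper = 2 × 276.30 − 251.40 = 301.20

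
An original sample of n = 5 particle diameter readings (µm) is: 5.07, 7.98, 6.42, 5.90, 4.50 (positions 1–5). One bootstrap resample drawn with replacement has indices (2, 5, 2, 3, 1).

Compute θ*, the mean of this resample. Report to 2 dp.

Resample values: 7.98, 4.50, 7.98, 6.42, 5.07.
Mean = (7.98 + 4.50 + 7.98 + 6.42 + 5.07) / 5 = 31.950 / 5 = 6.39

θ* = 6.39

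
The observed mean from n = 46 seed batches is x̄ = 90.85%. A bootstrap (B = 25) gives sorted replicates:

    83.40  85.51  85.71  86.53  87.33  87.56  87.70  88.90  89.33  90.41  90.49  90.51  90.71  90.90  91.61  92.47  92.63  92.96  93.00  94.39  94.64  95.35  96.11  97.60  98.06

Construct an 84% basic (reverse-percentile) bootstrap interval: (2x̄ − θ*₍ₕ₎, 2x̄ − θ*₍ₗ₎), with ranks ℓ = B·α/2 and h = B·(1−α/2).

(85.59, 96.19)

Percentile endpoints at ranks 2 and 23: θ*₍2₎ = 85.51, θ*₍23₎ = 96.11.
Basic interval reflects these around x̄:
  lower = 2 × 90.85 − 96.11 = 85.59
  upper = 2 × 90.85 − 85.51 = 96.19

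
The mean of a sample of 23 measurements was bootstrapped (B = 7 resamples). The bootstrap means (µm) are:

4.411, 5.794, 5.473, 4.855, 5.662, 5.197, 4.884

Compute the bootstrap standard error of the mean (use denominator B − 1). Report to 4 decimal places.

SE* = 0.4967

Bootstrap SE is the standard deviation of the 7 replicate means.
Mean of replicates: (4.411 + 5.794 + 5.473 + 4.855 + 5.662 + 5.197 + 4.884) / 7 = 36.27600 / 7 = 5.18229
Sum of squared deviations: (−0.77129)² + (+0.61171)² + (+0.29071)² + (−0.32729)² + (+0.47971)² + (+0.01471)² + (−0.29829)² = 1.48002
Variance = 1.48002 / 6 = 0.24667
SE* = √0.24667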